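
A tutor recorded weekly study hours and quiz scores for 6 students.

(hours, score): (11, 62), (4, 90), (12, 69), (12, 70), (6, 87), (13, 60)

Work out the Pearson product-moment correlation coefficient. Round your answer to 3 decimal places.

-0.943

n = 6, Σx = 58, Σy = 438, Σx² = 630, Σy² = 32774, Σxy = 4012
nΣxy − ΣxΣy = 24072 − 25404 = -1332
nΣx² − (Σx)² = 3780 − 3364 = 416; nΣy² − (Σy)² = 196644 − 191844 = 4800
r = -1332 / √(416 × 4800) = -1332 / 1413.0817 ≈ -0.943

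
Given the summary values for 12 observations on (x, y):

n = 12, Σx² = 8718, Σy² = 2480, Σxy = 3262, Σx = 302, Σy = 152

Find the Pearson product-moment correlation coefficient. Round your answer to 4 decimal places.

r = (nΣxy − ΣxΣy) / √[(nΣx² − (Σx)²)(nΣy² − (Σy)²)]
Numerator: 12×3262 − 302×152 = -6760
Denominator: √[(104616 − 91204)(29760 − 23104)] = √[13412 × 6656] = 9448.2947
r = -6760 / 9448.2947 ≈ -0.7155

-0.7155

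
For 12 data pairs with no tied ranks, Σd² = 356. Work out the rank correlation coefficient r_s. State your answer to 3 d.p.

ρ = 1 − 6Σd² / [n(n²−1)] = 1 − 6×356 / (12×143)
  = 1 − 2136/1716 = 1 − 1.2448 ≈ -0.245

-0.245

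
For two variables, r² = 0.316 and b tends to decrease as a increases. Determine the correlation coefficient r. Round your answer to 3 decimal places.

-0.562

|r| = √0.316 = 0.562
The association is negative, so r = −0.562.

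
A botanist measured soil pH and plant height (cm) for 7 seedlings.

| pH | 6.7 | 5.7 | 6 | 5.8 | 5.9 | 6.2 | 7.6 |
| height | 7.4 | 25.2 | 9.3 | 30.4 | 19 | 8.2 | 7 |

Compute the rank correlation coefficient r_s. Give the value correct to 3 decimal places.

-0.964

Rank pH: 6, 1, 4, 2, 3, 5, 7
Rank height: 2, 6, 4, 7, 5, 3, 1
d = rank(pH) − rank(height): 4, -5, 0, -5, -2, 2, 6; Σd² = 110
ρ = 1 − 6Σd² / [n(n²−1)] = 1 − 6×110 / (7×48) = 1 − 660/336 ≈ -0.964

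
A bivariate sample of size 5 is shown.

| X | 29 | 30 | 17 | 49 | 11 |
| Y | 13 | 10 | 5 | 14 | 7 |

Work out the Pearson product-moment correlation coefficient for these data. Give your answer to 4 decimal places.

0.8583

n = 5, ΣX = 136, ΣY = 49, ΣX² = 4552, ΣY² = 539, ΣXY = 1525
nΣXY − ΣXΣY = 7625 − 6664 = 961
nΣX² − (ΣX)² = 22760 − 18496 = 4264; nΣY² − (ΣY)² = 2695 − 2401 = 294
r = 961 / √(4264 × 294) = 961 / 1119.6499 ≈ 0.8583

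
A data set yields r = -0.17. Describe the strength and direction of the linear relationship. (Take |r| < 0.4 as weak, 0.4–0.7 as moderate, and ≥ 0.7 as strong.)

weak negative

r = -0.17 < 0 so the relationship is negative.
|r| = 0.17, which falls in the weak range.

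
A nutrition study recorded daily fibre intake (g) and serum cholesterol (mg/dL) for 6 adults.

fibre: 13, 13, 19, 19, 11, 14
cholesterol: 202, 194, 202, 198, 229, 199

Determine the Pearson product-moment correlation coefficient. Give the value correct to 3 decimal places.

n = 6, Σx = 89, Σy = 1224, Σx² = 1377, Σy² = 250490, Σxy = 18053
nΣxy − ΣxΣy = 108318 − 108936 = -618
nΣx² − (Σx)² = 8262 − 7921 = 341; nΣy² − (Σy)² = 1502940 − 1498176 = 4764
r = -618 / √(341 × 4764) = -618 / 1274.5682 ≈ -0.485

-0.485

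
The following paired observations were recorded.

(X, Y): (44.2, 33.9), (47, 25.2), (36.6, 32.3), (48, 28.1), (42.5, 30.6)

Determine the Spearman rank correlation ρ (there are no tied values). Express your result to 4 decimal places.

-0.6000

Rank X: 3, 4, 1, 5, 2
Rank Y: 5, 1, 4, 2, 3
d = rank(X) − rank(Y): -2, 3, -3, 3, -1; Σd² = 32
ρ = 1 − 6Σd² / [n(n²−1)] = 1 − 6×32 / (5×24) = 1 − 192/120 ≈ -0.6000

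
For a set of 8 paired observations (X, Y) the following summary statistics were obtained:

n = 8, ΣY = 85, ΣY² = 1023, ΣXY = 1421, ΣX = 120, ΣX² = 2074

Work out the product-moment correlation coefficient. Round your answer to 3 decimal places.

0.806

r = (nΣXY − ΣXΣY) / √[(nΣX² − (ΣX)²)(nΣY² − (ΣY)²)]
Numerator: 8×1421 − 120×85 = 1168
Denominator: √[(16592 − 14400)(8184 − 7225)] = √[2192 × 959] = 1449.8717
r = 1168 / 1449.8717 ≈ 0.806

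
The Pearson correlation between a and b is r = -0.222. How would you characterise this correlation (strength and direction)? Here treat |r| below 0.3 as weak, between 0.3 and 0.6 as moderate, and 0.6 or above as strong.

weak negative

r = -0.222 < 0 so the relationship is negative.
|r| = 0.222, which falls in the weak range.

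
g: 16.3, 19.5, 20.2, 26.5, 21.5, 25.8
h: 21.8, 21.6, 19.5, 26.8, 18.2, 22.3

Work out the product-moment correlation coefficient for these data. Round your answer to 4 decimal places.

0.5323

n = 6, Σg = 129.8, Σh = 130.2, Σg² = 2884.12, Σh² = 2868.82, Σgh = 2847.28
nΣgh − ΣgΣh = 17083.68 − 16899.96 = 183.72
nΣg² − (Σg)² = 17304.72 − 16848.04 = 456.68; nΣh² − (Σh)² = 17212.92 − 16952.04 = 260.88
r = 183.72 / √(456.68 × 260.88) = 183.72 / 345.1647 ≈ 0.5323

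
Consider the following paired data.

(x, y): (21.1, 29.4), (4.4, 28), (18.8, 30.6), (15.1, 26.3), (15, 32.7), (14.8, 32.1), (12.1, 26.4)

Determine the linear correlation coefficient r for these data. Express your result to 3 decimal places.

0.327

n = 7, Σx = 101.3, Σy = 205.5, Σx² = 1636.47, Σy² = 6073.07, Σxy = 3000.97
nΣxy − ΣxΣy = 21006.79 − 20817.15 = 189.64
nΣx² − (Σx)² = 11455.29 − 10261.69 = 1193.6; nΣy² − (Σy)² = 42511.49 − 42230.25 = 281.24
r = 189.64 / √(1193.6 × 281.24) = 189.64 / 579.3859 ≈ 0.327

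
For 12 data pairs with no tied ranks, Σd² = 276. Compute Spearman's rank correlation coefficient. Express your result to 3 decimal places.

0.035

ρ = 1 − 6Σd² / [n(n²−1)] = 1 − 6×276 / (12×143)
  = 1 − 1656/1716 = 1 − 0.9650 ≈ 0.035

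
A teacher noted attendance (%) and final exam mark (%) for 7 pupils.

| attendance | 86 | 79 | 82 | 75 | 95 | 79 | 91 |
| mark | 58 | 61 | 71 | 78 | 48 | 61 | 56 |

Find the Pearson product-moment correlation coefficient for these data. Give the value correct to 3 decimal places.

-0.837

n = 7, Σx = 587, Σy = 433, Σx² = 49533, Σy² = 27371, Σxy = 35954
nΣxy − ΣxΣy = 251678 − 254171 = -2493
nΣx² − (Σx)² = 346731 − 344569 = 2162; nΣy² − (Σy)² = 191597 − 187489 = 4108
r = -2493 / √(2162 × 4108) = -2493 / 2980.1839 ≈ -0.837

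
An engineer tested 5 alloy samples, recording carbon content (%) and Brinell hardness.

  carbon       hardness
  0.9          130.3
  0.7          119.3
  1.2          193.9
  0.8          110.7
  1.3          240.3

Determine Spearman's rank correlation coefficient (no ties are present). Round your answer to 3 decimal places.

Rank carbon: 3, 1, 4, 2, 5
Rank hardness: 3, 2, 4, 1, 5
d = rank(carbon) − rank(hardness): 0, -1, 0, 1, 0; Σd² = 2
ρ = 1 − 6Σd² / [n(n²−1)] = 1 − 6×2 / (5×24) = 1 − 12/120 ≈ 0.900

0.900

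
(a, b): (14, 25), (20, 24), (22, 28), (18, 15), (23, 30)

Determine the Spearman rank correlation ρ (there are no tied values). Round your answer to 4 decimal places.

Rank a: 1, 3, 4, 2, 5
Rank b: 3, 2, 4, 1, 5
d = rank(a) − rank(b): -2, 1, 0, 1, 0; Σd² = 6
ρ = 1 − 6Σd² / [n(n²−1)] = 1 − 6×6 / (5×24) = 1 − 36/120 ≈ 0.7000

0.7000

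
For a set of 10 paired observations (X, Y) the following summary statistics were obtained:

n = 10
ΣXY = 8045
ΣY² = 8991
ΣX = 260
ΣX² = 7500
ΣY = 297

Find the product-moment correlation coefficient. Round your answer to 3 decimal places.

0.910

r = (nΣXY − ΣXΣY) / √[(nΣX² − (ΣX)²)(nΣY² − (ΣY)²)]
Numerator: 10×8045 − 260×297 = 3230
Denominator: √[(75000 − 67600)(89910 − 88209)] = √[7400 × 1701] = 3547.8726
r = 3230 / 3547.8726 ≈ 0.910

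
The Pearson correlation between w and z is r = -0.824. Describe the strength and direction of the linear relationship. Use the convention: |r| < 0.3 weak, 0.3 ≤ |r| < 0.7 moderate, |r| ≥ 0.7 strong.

strong negative

r = -0.824 < 0 so the relationship is negative.
|r| = 0.824, which falls in the strong range.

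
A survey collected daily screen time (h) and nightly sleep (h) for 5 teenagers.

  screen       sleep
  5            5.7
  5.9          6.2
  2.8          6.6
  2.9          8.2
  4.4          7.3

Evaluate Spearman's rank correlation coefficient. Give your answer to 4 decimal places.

-0.6000

Rank screen: 4, 5, 1, 2, 3
Rank sleep: 1, 2, 3, 5, 4
d = rank(screen) − rank(sleep): 3, 3, -2, -3, -1; Σd² = 32
ρ = 1 − 6Σd² / [n(n²−1)] = 1 − 6×32 / (5×24) = 1 − 192/120 ≈ -0.6000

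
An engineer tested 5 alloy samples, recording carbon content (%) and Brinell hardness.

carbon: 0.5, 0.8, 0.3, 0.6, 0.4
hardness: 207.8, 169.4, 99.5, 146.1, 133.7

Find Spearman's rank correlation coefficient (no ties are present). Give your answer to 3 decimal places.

Rank carbon: 3, 5, 1, 4, 2
Rank hardness: 5, 4, 1, 3, 2
d = rank(carbon) − rank(hardness): -2, 1, 0, 1, 0; Σd² = 6
ρ = 1 − 6Σd² / [n(n²−1)] = 1 − 6×6 / (5×24) = 1 − 36/120 ≈ 0.700

0.700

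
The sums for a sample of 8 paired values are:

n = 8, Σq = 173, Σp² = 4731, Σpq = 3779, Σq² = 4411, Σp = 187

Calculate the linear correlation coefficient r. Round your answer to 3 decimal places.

r = (nΣpq − ΣpΣq) / √[(nΣp² − (Σp)²)(nΣq² − (Σq)²)]
Numerator: 8×3779 − 187×173 = -2119
Denominator: √[(37848 − 34969)(35288 − 29929)] = √[2879 × 5359] = 3927.9207
r = -2119 / 3927.9207 ≈ -0.539

-0.539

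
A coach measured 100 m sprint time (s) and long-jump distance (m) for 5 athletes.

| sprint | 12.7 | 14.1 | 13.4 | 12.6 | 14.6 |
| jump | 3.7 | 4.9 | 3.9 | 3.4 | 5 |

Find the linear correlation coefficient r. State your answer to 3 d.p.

0.969

n = 5, Σx = 67.4, Σy = 20.9, Σx² = 911.58, Σy² = 89.47, Σxy = 284.18
nΣxy − ΣxΣy = 1420.9 − 1408.66 = 12.24
nΣx² − (Σx)² = 4557.9 − 4542.76 = 15.14; nΣy² − (Σy)² = 447.35 − 436.81 = 10.54
r = 12.24 / √(15.14 × 10.54) = 12.24 / 12.6323 ≈ 0.969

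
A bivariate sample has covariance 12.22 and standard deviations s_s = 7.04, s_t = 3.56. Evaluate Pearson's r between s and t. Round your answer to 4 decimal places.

0.4876

r = Cov(s,t) / (s_s · s_t) = 12.22 / (7.04 × 3.56)
  = 12.22 / 25.0624 ≈ 0.4876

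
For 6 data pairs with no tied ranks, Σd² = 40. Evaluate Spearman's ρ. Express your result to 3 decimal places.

ρ = 1 − 6Σd² / [n(n²−1)] = 1 − 6×40 / (6×35)
  = 1 − 240/210 = 1 − 1.1429 ≈ -0.143

-0.143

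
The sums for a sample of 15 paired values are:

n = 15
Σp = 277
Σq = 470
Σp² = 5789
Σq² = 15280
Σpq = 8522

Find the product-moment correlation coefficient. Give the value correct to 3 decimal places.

r = (nΣpq − ΣpΣq) / √[(nΣp² − (Σp)²)(nΣq² − (Σq)²)]
Numerator: 15×8522 − 277×470 = -2360
Denominator: √[(86835 − 76729)(229200 − 220900)] = √[10106 × 8300] = 9158.5916
r = -2360 / 9158.5916 ≈ -0.258

-0.258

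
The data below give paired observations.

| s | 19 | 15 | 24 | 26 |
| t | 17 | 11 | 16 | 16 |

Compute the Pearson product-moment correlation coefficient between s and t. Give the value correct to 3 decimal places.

0.694

n = 4, Σs = 84, Σt = 60, Σs² = 1838, Σt² = 922, Σst = 1288
nΣst − ΣsΣt = 5152 − 5040 = 112
nΣs² − (Σs)² = 7352 − 7056 = 296; nΣt² − (Σt)² = 3688 − 3600 = 88
r = 112 / √(296 × 88) = 112 / 161.3939 ≈ 0.694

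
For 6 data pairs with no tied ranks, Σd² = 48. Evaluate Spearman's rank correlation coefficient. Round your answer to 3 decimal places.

-0.371

ρ = 1 − 6Σd² / [n(n²−1)] = 1 − 6×48 / (6×35)
  = 1 − 288/210 = 1 − 1.3714 ≈ -0.371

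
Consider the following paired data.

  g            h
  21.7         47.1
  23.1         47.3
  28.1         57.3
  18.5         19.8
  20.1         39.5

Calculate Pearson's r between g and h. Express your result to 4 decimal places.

0.8727

n = 5, Σg = 111.5, Σh = 211, Σg² = 2540.37, Σh² = 9691.28, Σgh = 4885.08
nΣgh − ΣgΣh = 24425.4 − 23526.5 = 898.9
nΣg² − (Σg)² = 12701.85 − 12432.25 = 269.6; nΣh² − (Σh)² = 48456.4 − 44521 = 3935.4
r = 898.9 / √(269.6 × 3935.4) = 898.9 / 1030.0407 ≈ 0.8727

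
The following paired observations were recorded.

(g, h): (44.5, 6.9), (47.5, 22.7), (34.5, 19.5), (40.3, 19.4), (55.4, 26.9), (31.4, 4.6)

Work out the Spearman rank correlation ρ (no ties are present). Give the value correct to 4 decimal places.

0.7714

Rank g: 4, 5, 2, 3, 6, 1
Rank h: 2, 5, 4, 3, 6, 1
d = rank(g) − rank(h): 2, 0, -2, 0, 0, 0; Σd² = 8
ρ = 1 − 6Σd² / [n(n²−1)] = 1 − 6×8 / (6×35) = 1 − 48/210 ≈ 0.7714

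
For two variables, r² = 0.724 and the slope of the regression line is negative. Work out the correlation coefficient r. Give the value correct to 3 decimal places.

-0.851

|r| = √0.724 = 0.851
The association is negative, so r = −0.851.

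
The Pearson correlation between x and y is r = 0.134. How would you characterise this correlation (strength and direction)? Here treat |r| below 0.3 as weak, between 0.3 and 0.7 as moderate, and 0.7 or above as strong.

weak positive

r = 0.134 > 0 so the relationship is positive.
|r| = 0.134, which falls in the weak range.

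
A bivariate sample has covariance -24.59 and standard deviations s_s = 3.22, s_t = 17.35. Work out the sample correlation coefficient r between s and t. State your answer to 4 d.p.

r = Cov(s,t) / (s_s · s_t) = -24.59 / (3.22 × 17.35)
  = -24.59 / 55.8670 ≈ -0.4402

-0.4402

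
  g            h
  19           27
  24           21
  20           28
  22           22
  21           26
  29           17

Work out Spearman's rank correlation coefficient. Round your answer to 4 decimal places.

Rank g: 1, 5, 2, 4, 3, 6
Rank h: 5, 2, 6, 3, 4, 1
d = rank(g) − rank(h): -4, 3, -4, 1, -1, 5; Σd² = 68
ρ = 1 − 6Σd² / [n(n²−1)] = 1 − 6×68 / (6×35) = 1 − 408/210 ≈ -0.9429

-0.9429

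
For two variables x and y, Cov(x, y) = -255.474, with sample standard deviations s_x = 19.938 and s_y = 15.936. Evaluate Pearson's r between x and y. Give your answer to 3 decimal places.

-0.804

r = Cov(x,y) / (s_x · s_y) = -255.474 / (19.938 × 15.936)
  = -255.474 / 317.7320 ≈ -0.804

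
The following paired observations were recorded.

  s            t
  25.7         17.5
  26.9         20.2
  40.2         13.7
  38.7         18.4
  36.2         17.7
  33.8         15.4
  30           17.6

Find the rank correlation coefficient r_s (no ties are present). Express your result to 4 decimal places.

-0.2500

Rank s: 1, 2, 7, 6, 5, 4, 3
Rank t: 3, 7, 1, 6, 5, 2, 4
d = rank(s) − rank(t): -2, -5, 6, 0, 0, 2, -1; Σd² = 70
ρ = 1 − 6Σd² / [n(n²−1)] = 1 − 6×70 / (7×48) = 1 − 420/336 ≈ -0.2500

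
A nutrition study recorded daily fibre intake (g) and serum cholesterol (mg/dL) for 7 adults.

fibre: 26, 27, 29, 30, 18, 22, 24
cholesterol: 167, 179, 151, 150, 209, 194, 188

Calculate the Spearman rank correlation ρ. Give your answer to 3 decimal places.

-0.964

Rank fibre: 4, 5, 6, 7, 1, 2, 3
Rank cholesterol: 3, 4, 2, 1, 7, 6, 5
d = rank(fibre) − rank(cholesterol): 1, 1, 4, 6, -6, -4, -2; Σd² = 110
ρ = 1 − 6Σd² / [n(n²−1)] = 1 − 6×110 / (7×48) = 1 − 660/336 ≈ -0.964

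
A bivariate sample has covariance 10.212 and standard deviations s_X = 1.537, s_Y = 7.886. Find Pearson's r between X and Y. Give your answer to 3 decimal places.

r = Cov(X,Y) / (s_X · s_Y) = 10.212 / (1.537 × 7.886)
  = 10.212 / 12.1208 ≈ 0.843

0.843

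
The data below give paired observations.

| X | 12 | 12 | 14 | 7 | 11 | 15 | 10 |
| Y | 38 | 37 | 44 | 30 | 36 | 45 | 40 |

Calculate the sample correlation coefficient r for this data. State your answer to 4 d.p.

n = 7, ΣX = 81, ΣY = 270, ΣX² = 979, ΣY² = 10570, ΣXY = 3197
nΣXY − ΣXΣY = 22379 − 21870 = 509
nΣX² − (ΣX)² = 6853 − 6561 = 292; nΣY² − (ΣY)² = 73990 − 72900 = 1090
r = 509 / √(292 × 1090) = 509 / 564.1631 ≈ 0.9022

0.9022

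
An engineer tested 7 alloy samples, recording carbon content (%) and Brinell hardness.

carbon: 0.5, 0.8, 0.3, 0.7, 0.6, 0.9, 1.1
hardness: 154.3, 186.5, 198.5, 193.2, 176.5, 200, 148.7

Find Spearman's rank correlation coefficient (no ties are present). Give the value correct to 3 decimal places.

Rank carbon: 2, 5, 1, 4, 3, 6, 7
Rank hardness: 2, 4, 6, 5, 3, 7, 1
d = rank(carbon) − rank(hardness): 0, 1, -5, -1, 0, -1, 6; Σd² = 64
ρ = 1 − 6Σd² / [n(n²−1)] = 1 − 6×64 / (7×48) = 1 − 384/336 ≈ -0.143

-0.143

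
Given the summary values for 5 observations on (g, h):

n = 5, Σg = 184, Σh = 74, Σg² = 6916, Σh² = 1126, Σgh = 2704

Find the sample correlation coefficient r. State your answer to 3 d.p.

r = (nΣgh − ΣgΣh) / √[(nΣg² − (Σg)²)(nΣh² − (Σh)²)]
Numerator: 5×2704 − 184×74 = -96
Denominator: √[(34580 − 33856)(5630 − 5476)] = √[724 × 154] = 333.9102
r = -96 / 333.9102 ≈ -0.288

-0.288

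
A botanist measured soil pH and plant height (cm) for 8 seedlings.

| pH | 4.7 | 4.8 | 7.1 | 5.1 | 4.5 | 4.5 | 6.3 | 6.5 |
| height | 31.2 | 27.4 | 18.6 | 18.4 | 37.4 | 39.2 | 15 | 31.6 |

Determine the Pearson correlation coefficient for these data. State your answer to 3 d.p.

-0.622

n = 8, Σx = 43.5, Σy = 218.8, Σx² = 243.99, Σy² = 6567.68, Σxy = 1148.66
nΣxy − ΣxΣy = 9189.28 − 9517.8 = -328.52
nΣx² − (Σx)² = 1951.92 − 1892.25 = 59.67; nΣy² − (Σy)² = 52541.44 − 47873.44 = 4668
r = -328.52 / √(59.67 × 4668) = -328.52 / 527.7685 ≈ -0.622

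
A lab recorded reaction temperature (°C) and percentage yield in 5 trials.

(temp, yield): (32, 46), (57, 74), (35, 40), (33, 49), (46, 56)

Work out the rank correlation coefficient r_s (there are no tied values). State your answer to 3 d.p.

Rank temp: 1, 5, 3, 2, 4
Rank yield: 2, 5, 1, 3, 4
d = rank(temp) − rank(yield): -1, 0, 2, -1, 0; Σd² = 6
ρ = 1 − 6Σd² / [n(n²−1)] = 1 − 6×6 / (5×24) = 1 − 36/120 ≈ 0.700

0.700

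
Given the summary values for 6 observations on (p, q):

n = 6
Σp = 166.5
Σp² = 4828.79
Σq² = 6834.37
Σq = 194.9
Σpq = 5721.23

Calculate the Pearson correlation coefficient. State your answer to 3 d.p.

r = (nΣpq − ΣpΣq) / √[(nΣp² − (Σp)²)(nΣq² − (Σq)²)]
Numerator: 6×5721.23 − 166.5×194.9 = 1876.53
Denominator: √[(28972.74 − 27722.25)(41006.22 − 37986.01)] = √[1250.49 × 3020.21] = 1943.3843
r = 1876.53 / 1943.3843 ≈ 0.966

0.966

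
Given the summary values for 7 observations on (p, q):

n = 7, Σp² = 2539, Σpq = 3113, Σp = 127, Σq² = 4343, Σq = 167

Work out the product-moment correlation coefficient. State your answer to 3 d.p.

r = (nΣpq − ΣpΣq) / √[(nΣp² − (Σp)²)(nΣq² − (Σq)²)]
Numerator: 7×3113 − 127×167 = 582
Denominator: √[(17773 − 16129)(30401 − 27889)] = √[1644 × 2512] = 2032.1732
r = 582 / 2032.1732 ≈ 0.286

0.286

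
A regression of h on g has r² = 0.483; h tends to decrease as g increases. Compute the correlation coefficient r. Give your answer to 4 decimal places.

|r| = √0.483 = 0.6950
The association is negative, so r = −0.6950.

-0.6950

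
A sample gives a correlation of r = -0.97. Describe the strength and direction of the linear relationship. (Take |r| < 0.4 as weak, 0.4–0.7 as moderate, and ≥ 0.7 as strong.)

strong negative

r = -0.97 < 0 so the relationship is negative.
|r| = 0.97, which falls in the strong range.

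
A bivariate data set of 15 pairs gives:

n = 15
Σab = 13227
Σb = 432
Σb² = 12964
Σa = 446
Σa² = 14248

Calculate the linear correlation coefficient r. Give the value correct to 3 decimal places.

0.532

r = (nΣab − ΣaΣb) / √[(nΣa² − (Σa)²)(nΣb² − (Σb)²)]
Numerator: 15×13227 − 446×432 = 5733
Denominator: √[(213720 − 198916)(194460 − 186624)] = √[14804 × 7836] = 10770.5220
r = 5733 / 10770.5220 ≈ 0.532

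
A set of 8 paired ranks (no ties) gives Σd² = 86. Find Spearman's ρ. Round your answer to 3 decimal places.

ρ = 1 − 6Σd² / [n(n²−1)] = 1 − 6×86 / (8×63)
  = 1 − 516/504 = 1 − 1.0238 ≈ -0.024

-0.024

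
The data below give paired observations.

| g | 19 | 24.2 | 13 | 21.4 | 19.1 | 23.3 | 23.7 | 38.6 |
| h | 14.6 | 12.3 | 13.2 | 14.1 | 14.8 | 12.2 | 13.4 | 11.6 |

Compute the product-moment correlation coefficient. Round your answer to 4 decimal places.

-0.6494

n = 8, Σg = 182.3, Σh = 106.2, Σg² = 4532.95, Σh² = 1419.5, Σgh = 2380.68
nΣgh − ΣgΣh = 19045.44 − 19360.26 = -314.82
nΣg² − (Σg)² = 36263.6 − 33233.29 = 3030.31; nΣh² − (Σh)² = 11356 − 11278.44 = 77.56
r = -314.82 / √(3030.31 × 77.56) = -314.82 / 484.7998 ≈ -0.6494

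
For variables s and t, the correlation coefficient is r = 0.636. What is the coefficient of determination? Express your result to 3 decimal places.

0.404

r² = (0.636)² = 0.404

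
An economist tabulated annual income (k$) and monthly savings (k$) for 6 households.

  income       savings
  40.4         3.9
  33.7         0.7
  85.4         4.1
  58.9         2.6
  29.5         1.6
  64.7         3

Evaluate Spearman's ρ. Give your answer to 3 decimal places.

0.771

Rank income: 3, 2, 6, 4, 1, 5
Rank savings: 5, 1, 6, 3, 2, 4
d = rank(income) − rank(savings): -2, 1, 0, 1, -1, 1; Σd² = 8
ρ = 1 − 6Σd² / [n(n²−1)] = 1 − 6×8 / (6×35) = 1 − 48/210 ≈ 0.771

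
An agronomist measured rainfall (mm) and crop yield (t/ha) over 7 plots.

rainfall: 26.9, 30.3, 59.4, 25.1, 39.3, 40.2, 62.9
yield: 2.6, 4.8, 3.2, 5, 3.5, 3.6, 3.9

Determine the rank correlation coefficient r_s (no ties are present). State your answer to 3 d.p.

-0.214

Rank rainfall: 2, 3, 6, 1, 4, 5, 7
Rank yield: 1, 6, 2, 7, 3, 4, 5
d = rank(rainfall) − rank(yield): 1, -3, 4, -6, 1, 1, 2; Σd² = 68
ρ = 1 − 6Σd² / [n(n²−1)] = 1 − 6×68 / (7×48) = 1 − 408/336 ≈ -0.214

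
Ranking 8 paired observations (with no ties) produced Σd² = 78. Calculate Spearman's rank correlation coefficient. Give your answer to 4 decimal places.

ρ = 1 − 6Σd² / [n(n²−1)] = 1 − 6×78 / (8×63)
  = 1 − 468/504 = 1 − 0.92857 ≈ 0.0714

0.0714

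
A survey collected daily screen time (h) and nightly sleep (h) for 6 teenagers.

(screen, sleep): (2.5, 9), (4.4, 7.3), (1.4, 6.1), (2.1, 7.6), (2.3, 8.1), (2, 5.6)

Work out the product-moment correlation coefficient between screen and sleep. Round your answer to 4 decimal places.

n = 6, Σx = 14.7, Σy = 43.7, Σx² = 41.27, Σy² = 326.23, Σxy = 108.95
nΣxy − ΣxΣy = 653.7 − 642.39 = 11.31
nΣx² − (Σx)² = 247.62 − 216.09 = 31.53; nΣy² − (Σy)² = 1957.38 − 1909.69 = 47.69
r = 11.31 / √(31.53 × 47.69) = 11.31 / 38.7771 ≈ 0.2917

0.2917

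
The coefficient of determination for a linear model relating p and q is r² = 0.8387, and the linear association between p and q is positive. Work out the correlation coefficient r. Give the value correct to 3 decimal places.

0.916

|r| = √0.8387 = 0.916
The association is positive, so r = 0.916.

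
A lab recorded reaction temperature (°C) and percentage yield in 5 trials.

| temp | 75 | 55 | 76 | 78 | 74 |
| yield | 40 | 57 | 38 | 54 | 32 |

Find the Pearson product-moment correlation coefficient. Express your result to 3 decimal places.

-0.544

n = 5, Σx = 358, Σy = 221, Σx² = 25986, Σy² = 10233, Σxy = 15603
nΣxy − ΣxΣy = 78015 − 79118 = -1103
nΣx² − (Σx)² = 129930 − 128164 = 1766; nΣy² − (Σy)² = 51165 − 48841 = 2324
r = -1103 / √(1766 × 2324) = -1103 / 2025.8786 ≈ -0.544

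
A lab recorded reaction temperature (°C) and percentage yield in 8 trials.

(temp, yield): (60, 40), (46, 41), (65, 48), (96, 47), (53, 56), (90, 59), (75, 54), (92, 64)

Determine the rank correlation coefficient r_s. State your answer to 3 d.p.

Rank temp: 3, 1, 4, 8, 2, 6, 5, 7
Rank yield: 1, 2, 4, 3, 6, 7, 5, 8
d = rank(temp) − rank(yield): 2, -1, 0, 5, -4, -1, 0, -1; Σd² = 48
ρ = 1 − 6Σd² / [n(n²−1)] = 1 − 6×48 / (8×63) = 1 − 288/504 ≈ 0.429

0.429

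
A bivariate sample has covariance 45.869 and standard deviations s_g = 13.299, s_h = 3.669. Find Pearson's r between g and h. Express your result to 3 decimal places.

r = Cov(g,h) / (s_g · s_h) = 45.869 / (13.299 × 3.669)
  = 45.869 / 48.7940 ≈ 0.940

0.940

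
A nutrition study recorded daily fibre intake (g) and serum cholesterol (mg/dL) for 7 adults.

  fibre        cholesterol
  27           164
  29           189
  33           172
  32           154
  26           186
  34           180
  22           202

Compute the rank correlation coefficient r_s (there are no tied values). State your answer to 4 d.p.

-0.5000

Rank fibre: 3, 4, 6, 5, 2, 7, 1
Rank cholesterol: 2, 6, 3, 1, 5, 4, 7
d = rank(fibre) − rank(cholesterol): 1, -2, 3, 4, -3, 3, -6; Σd² = 84
ρ = 1 − 6Σd² / [n(n²−1)] = 1 − 6×84 / (7×48) = 1 − 504/336 ≈ -0.5000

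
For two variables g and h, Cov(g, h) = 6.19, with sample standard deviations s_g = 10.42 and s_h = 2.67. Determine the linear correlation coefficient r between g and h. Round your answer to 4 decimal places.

r = Cov(g,h) / (s_g · s_h) = 6.19 / (10.42 × 2.67)
  = 6.19 / 27.8214 ≈ 0.2225

0.2225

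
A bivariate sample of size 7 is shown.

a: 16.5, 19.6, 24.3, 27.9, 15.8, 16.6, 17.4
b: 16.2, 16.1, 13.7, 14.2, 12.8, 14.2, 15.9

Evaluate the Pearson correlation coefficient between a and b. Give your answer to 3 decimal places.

-0.200

n = 7, Σa = 138.1, Σb = 103.1, Σa² = 2853.27, Σb² = 1529.27, Σab = 2026.57
nΣab − ΣaΣb = 14185.99 − 14238.11 = -52.12
nΣa² − (Σa)² = 19972.89 − 19071.61 = 901.28; nΣb² − (Σb)² = 10704.89 − 10629.61 = 75.28
r = -52.12 / √(901.28 × 75.28) = -52.12 / 260.4772 ≈ -0.200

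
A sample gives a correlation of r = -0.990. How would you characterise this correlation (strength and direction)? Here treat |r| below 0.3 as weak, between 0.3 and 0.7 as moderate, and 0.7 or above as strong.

strong negative

r = -0.990 < 0 so the relationship is negative.
|r| = 0.990, which falls in the strong range.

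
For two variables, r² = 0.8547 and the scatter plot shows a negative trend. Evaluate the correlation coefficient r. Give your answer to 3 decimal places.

-0.924

|r| = √0.8547 = 0.924
The association is negative, so r = −0.924.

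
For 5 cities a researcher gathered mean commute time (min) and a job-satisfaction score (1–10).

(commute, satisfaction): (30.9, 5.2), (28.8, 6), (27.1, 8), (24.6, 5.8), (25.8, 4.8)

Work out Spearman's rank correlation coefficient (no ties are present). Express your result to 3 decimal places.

0.100

Rank commute: 5, 4, 3, 1, 2
Rank satisfaction: 2, 4, 5, 3, 1
d = rank(commute) − rank(satisfaction): 3, 0, -2, -2, 1; Σd² = 18
ρ = 1 − 6Σd² / [n(n²−1)] = 1 − 6×18 / (5×24) = 1 − 108/120 ≈ 0.100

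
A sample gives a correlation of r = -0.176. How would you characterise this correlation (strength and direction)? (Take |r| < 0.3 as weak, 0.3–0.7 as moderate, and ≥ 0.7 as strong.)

weak negative

r = -0.176 < 0 so the relationship is negative.
|r| = 0.176, which falls in the weak range.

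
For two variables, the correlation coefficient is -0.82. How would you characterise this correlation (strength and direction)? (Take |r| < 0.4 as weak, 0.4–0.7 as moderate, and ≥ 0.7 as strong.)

r = -0.82 < 0 so the relationship is negative.
|r| = 0.82, which falls in the strong range.

strong negative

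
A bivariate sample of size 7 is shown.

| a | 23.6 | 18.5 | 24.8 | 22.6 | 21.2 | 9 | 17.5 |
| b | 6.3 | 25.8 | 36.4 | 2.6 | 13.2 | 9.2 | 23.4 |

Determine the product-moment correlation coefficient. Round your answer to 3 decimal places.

0.174

n = 7, Σa = 137.2, Σb = 116.9, Σa² = 2861.7, Σb² = 2843.49, Σab = 2359.6
nΣab − ΣaΣb = 16517.2 − 16038.68 = 478.52
nΣa² − (Σa)² = 20031.9 − 18823.84 = 1208.06; nΣb² − (Σb)² = 19904.43 − 13665.61 = 6238.82
r = 478.52 / √(1208.06 × 6238.82) = 478.52 / 2745.3358 ≈ 0.174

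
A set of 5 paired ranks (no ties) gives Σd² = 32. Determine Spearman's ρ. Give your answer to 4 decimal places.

-0.6000

ρ = 1 − 6Σd² / [n(n²−1)] = 1 − 6×32 / (5×24)
  = 1 − 192/120 = 1 − 1.60000 ≈ -0.6000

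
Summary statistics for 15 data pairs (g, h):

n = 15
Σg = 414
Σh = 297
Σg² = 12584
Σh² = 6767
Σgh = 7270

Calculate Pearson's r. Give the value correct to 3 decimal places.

-0.915

r = (nΣgh − ΣgΣh) / √[(nΣg² − (Σg)²)(nΣh² − (Σh)²)]
Numerator: 15×7270 − 414×297 = -13908
Denominator: √[(188760 − 171396)(101505 − 88209)] = √[17364 × 13296] = 15194.4643
r = -13908 / 15194.4643 ≈ -0.915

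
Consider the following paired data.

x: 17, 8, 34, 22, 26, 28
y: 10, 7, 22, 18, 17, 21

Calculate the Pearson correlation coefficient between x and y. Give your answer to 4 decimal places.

0.9524

n = 6, Σx = 135, Σy = 95, Σx² = 3453, Σy² = 1687, Σxy = 2400
nΣxy − ΣxΣy = 14400 − 12825 = 1575
nΣx² − (Σx)² = 20718 − 18225 = 2493; nΣy² − (Σy)² = 10122 − 9025 = 1097
r = 1575 / √(2493 × 1097) = 1575 / 1653.7294 ≈ 0.9524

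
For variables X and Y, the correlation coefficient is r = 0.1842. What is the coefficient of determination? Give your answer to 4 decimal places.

r² = (0.1842)² = 0.0339

0.0339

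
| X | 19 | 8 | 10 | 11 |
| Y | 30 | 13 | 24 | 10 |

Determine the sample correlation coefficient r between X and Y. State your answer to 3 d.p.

n = 4, ΣX = 48, ΣY = 77, ΣX² = 646, ΣY² = 1745, ΣXY = 1024
nΣXY − ΣXΣY = 4096 − 3696 = 400
nΣX² − (ΣX)² = 2584 − 2304 = 280; nΣY² − (ΣY)² = 6980 − 5929 = 1051
r = 400 / √(280 × 1051) = 400 / 542.4758 ≈ 0.737

0.737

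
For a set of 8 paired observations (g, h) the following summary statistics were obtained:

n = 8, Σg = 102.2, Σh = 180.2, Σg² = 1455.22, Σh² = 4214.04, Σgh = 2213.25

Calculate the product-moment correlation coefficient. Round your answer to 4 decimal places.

r = (nΣgh − ΣgΣh) / √[(nΣg² − (Σg)²)(nΣh² − (Σh)²)]
Numerator: 8×2213.25 − 102.2×180.2 = -710.44
Denominator: √[(11641.76 − 10444.84)(33712.32 − 32472.04)] = √[1196.92 × 1240.28] = 1218.4071
r = -710.44 / 1218.4071 ≈ -0.5831

-0.5831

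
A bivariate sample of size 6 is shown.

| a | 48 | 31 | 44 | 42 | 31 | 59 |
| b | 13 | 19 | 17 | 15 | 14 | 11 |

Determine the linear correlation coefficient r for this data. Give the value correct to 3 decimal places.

n = 6, Σa = 255, Σb = 89, Σa² = 11407, Σb² = 1361, Σab = 3674
nΣab − ΣaΣb = 22044 − 22695 = -651
nΣa² − (Σa)² = 68442 − 65025 = 3417; nΣb² − (Σb)² = 8166 − 7921 = 245
r = -651 / √(3417 × 245) = -651 / 914.9672 ≈ -0.712

-0.712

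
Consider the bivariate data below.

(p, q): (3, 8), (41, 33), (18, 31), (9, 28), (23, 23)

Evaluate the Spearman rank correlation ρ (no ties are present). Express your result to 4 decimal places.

Rank p: 1, 5, 3, 2, 4
Rank q: 1, 5, 4, 3, 2
d = rank(p) − rank(q): 0, 0, -1, -1, 2; Σd² = 6
ρ = 1 − 6Σd² / [n(n²−1)] = 1 − 6×6 / (5×24) = 1 − 36/120 ≈ 0.7000

0.7000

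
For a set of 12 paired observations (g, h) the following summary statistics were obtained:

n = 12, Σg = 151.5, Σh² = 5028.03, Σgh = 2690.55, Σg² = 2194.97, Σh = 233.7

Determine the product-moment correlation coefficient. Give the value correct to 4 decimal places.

-0.7085

r = (nΣgh − ΣgΣh) / √[(nΣg² − (Σg)²)(nΣh² − (Σh)²)]
Numerator: 12×2690.55 − 151.5×233.7 = -3118.95
Denominator: √[(26339.64 − 22952.25)(60336.36 − 54615.69)] = √[3387.39 × 5720.67] = 4402.0609
r = -3118.95 / 4402.0609 ≈ -0.7085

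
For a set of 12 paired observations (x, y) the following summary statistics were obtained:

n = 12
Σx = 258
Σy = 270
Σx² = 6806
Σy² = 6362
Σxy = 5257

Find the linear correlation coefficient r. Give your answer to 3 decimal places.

r = (nΣxy − ΣxΣy) / √[(nΣx² − (Σx)²)(nΣy² − (Σy)²)]
Numerator: 12×5257 − 258×270 = -6576
Denominator: √[(81672 − 66564)(76344 − 72900)] = √[15108 × 3444] = 7213.3177
r = -6576 / 7213.3177 ≈ -0.912

-0.912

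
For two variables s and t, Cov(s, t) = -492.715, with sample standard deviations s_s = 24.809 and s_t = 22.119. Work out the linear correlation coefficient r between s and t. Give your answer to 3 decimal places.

-0.898

r = Cov(s,t) / (s_s · s_t) = -492.715 / (24.809 × 22.119)
  = -492.715 / 548.7503 ≈ -0.898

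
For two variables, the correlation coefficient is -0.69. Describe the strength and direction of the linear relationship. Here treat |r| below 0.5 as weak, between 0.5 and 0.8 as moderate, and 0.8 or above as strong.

moderate negative

r = -0.69 < 0 so the relationship is negative.
|r| = 0.69, which falls in the moderate range.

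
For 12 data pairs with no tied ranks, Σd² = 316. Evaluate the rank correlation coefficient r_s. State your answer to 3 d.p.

-0.105

ρ = 1 − 6Σd² / [n(n²−1)] = 1 − 6×316 / (12×143)
  = 1 − 1896/1716 = 1 − 1.1049 ≈ -0.105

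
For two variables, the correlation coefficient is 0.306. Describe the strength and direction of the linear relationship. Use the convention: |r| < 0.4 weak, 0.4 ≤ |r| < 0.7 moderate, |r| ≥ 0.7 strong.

weak positive

r = 0.306 > 0 so the relationship is positive.
|r| = 0.306, which falls in the weak range.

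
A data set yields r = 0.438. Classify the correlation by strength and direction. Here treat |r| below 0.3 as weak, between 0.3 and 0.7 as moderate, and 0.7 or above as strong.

moderate positive

r = 0.438 > 0 so the relationship is positive.
|r| = 0.438, which falls in the moderate range.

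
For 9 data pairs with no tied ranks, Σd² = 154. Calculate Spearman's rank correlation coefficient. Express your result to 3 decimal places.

ρ = 1 − 6Σd² / [n(n²−1)] = 1 − 6×154 / (9×80)
  = 1 − 924/720 = 1 − 1.2833 ≈ -0.283

-0.283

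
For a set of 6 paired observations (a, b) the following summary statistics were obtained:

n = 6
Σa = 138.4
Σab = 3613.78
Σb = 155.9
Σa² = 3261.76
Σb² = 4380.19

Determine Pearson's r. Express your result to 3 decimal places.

0.117

r = (nΣab − ΣaΣb) / √[(nΣa² − (Σa)²)(nΣb² − (Σb)²)]
Numerator: 6×3613.78 − 138.4×155.9 = 106.12
Denominator: √[(19570.56 − 19154.56)(26281.14 − 24304.81)] = √[416 × 1976.33] = 906.7267
r = 106.12 / 906.7267 ≈ 0.117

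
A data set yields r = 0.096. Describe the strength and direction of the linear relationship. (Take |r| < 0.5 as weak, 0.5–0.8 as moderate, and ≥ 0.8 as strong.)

r = 0.096 > 0 so the relationship is positive.
|r| = 0.096, which falls in the weak range.

weak positive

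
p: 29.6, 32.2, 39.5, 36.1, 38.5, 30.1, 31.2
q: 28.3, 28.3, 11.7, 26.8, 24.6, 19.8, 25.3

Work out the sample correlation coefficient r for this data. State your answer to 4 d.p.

n = 7, Σp = 237.2, Σq = 164.8, Σp² = 8138.16, Σq² = 4094.2, Σpq = 5511.01
nΣpq − ΣpΣq = 38577.07 − 39090.56 = -513.49
nΣp² − (Σp)² = 56967.12 − 56263.84 = 703.28; nΣq² − (Σq)² = 28659.4 − 27159.04 = 1500.36
r = -513.49 / √(703.28 × 1500.36) = -513.49 / 1027.2162 ≈ -0.4999

-0.4999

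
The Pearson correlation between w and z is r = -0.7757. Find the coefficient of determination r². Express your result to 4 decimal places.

r² = (-0.7757)² = 0.6017

0.6017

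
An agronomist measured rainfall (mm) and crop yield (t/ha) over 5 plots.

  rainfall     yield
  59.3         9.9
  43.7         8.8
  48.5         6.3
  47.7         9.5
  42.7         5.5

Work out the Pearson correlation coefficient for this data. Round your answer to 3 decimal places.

0.575

n = 5, Σx = 241.9, Σy = 40, Σx² = 11877.01, Σy² = 335.64, Σxy = 1965.18
nΣxy − ΣxΣy = 9825.9 − 9676 = 149.9
nΣx² − (Σx)² = 59385.05 − 58515.61 = 869.44; nΣy² − (Σy)² = 1678.2 − 1600 = 78.2
r = 149.9 / √(869.44 × 78.2) = 149.9 / 260.7493 ≈ 0.575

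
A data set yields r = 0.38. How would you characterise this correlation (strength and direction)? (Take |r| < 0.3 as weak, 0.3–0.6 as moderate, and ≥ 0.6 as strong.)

moderate positive

r = 0.38 > 0 so the relationship is positive.
|r| = 0.38, which falls in the moderate range.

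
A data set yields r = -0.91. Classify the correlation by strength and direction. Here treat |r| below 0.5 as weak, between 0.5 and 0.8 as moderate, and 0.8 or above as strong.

r = -0.91 < 0 so the relationship is negative.
|r| = 0.91, which falls in the strong range.

strong negative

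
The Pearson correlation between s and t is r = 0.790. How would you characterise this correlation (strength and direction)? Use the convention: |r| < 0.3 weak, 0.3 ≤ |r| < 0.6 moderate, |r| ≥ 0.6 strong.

strong positive

r = 0.790 > 0 so the relationship is positive.
|r| = 0.790, which falls in the strong range.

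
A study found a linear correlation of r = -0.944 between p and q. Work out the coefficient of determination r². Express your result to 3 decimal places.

0.891

r² = (-0.944)² = 0.891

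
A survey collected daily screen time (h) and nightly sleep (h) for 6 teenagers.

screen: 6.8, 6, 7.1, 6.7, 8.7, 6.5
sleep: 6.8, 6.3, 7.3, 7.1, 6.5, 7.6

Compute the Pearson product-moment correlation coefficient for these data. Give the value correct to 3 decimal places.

-0.186

n = 6, Σx = 41.8, Σy = 41.6, Σx² = 295.48, Σy² = 289.64, Σxy = 289.39
nΣxy − ΣxΣy = 1736.34 − 1738.88 = -2.54
nΣx² − (Σx)² = 1772.88 − 1747.24 = 25.64; nΣy² − (Σy)² = 1737.84 − 1730.56 = 7.28
r = -2.54 / √(25.64 × 7.28) = -2.54 / 13.6623 ≈ -0.186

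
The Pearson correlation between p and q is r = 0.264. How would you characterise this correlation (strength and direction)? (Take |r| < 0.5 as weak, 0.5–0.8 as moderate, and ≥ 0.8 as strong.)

weak positive

r = 0.264 > 0 so the relationship is positive.
|r| = 0.264, which falls in the weak range.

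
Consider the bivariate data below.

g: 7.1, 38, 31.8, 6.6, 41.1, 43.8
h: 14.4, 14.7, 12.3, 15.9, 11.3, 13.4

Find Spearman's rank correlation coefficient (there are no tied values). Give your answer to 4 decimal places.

-0.6000

Rank g: 2, 4, 3, 1, 5, 6
Rank h: 4, 5, 2, 6, 1, 3
d = rank(g) − rank(h): -2, -1, 1, -5, 4, 3; Σd² = 56
ρ = 1 − 6Σd² / [n(n²−1)] = 1 − 6×56 / (6×35) = 1 − 336/210 ≈ -0.6000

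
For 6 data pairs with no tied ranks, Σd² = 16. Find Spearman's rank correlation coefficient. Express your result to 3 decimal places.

ρ = 1 − 6Σd² / [n(n²−1)] = 1 − 6×16 / (6×35)
  = 1 − 96/210 = 1 − 0.4571 ≈ 0.543

0.543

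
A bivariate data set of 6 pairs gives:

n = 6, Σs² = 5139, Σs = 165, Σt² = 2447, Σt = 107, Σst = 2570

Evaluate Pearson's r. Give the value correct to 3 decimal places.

r = (nΣst − ΣsΣt) / √[(nΣs² − (Σs)²)(nΣt² − (Σt)²)]
Numerator: 6×2570 − 165×107 = -2235
Denominator: √[(30834 − 27225)(14682 − 11449)] = √[3609 × 3233] = 3415.8304
r = -2235 / 3415.8304 ≈ -0.654

-0.654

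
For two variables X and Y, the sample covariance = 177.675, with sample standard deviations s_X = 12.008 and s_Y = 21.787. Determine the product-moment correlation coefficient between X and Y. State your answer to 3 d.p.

r = Cov(X,Y) / (s_X · s_Y) = 177.675 / (12.008 × 21.787)
  = 177.675 / 261.6183 ≈ 0.679

0.679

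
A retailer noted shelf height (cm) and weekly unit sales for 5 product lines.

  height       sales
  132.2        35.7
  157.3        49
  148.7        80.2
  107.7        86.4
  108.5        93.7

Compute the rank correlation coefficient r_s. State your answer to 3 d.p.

Rank height: 3, 5, 4, 1, 2
Rank sales: 1, 2, 3, 4, 5
d = rank(height) − rank(sales): 2, 3, 1, -3, -3; Σd² = 32
ρ = 1 − 6Σd² / [n(n²−1)] = 1 − 6×32 / (5×24) = 1 − 192/120 ≈ -0.600

-0.600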